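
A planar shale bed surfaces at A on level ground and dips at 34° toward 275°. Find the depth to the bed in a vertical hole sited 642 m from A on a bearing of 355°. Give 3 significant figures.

75.2 m

The hole lies 80° from the dip direction, so the down-dip offset is 642 × cos 80° = 111.48 m.
Depth = down-dip offset × tan(dip) = 111.48 × tan 34° = 111.48 × 0.6745
Depth = 75.20 m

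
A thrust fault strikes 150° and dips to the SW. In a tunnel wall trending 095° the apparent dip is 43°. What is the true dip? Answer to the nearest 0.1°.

48.7°

β = acute angle between strike 150° and section 095° = 55°.
tan δ = tan α / sin β = tan 43° / sin 55° = 0.9325 / 0.8192 = 1.1384
δ = arctan(1.1384) = 48.70°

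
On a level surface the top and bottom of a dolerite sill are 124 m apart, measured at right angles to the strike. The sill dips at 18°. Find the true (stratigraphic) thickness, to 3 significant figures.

True thickness t = w · sin(dip) = 124 × sin 18°
t = 124 × 0.3090 = 38.318 m

38.3 m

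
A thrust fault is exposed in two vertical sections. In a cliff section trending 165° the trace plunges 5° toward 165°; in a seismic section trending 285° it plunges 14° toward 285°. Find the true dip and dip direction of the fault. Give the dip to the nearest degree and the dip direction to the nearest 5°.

true dip 19°, dip direction 240°

The two traces are lines in the plane: v₁ = (sin 165°·cos 5°, cos 165°·cos 5°, −sin 5°), v₂ = (sin 285°·cos 14°, cos 285°·cos 14°, −sin 14°).
Cross product v₁ × v₂ gives the pole to the plane: n ∝ (-0.255, -0.144, 0.837).
tan δ = √(n_x²+n_y²)/n_z = 0.293/0.837, so δ = 19.3°.
Dip direction = atan2(-0.255, -0.144) = 241° (azimuth of n's horizontal projection).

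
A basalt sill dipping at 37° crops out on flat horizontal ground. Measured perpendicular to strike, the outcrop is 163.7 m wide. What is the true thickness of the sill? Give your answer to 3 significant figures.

98.5 m

True thickness t = w · sin(dip) = 163.7 × sin 37°
t = 163.7 × 0.6018 = 98.517 m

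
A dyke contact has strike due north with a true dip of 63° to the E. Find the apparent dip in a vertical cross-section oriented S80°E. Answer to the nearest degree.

63°

Angle between strike (due north) and section (S80°E): β = 80°.
tan α = tan 63° × sin 80° = 1.9626 × 0.9848 = 1.9328
apparent dip = arctan 1.9328 = 62.64°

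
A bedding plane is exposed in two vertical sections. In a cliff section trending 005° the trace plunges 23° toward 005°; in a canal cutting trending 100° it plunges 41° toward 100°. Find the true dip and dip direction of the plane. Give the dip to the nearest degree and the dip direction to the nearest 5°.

Each apparent-dip line lies in the plane. As unit vectors (x east, y north, z up), v₁ plunges 23°→005° and v₂ plunges 41°→100°.
Cross product v₁ × v₂ gives the pole to the plane: n ∝ (0.653, 0.238, 0.692).
tan δ = √(n_x²+n_y²)/n_z = 0.695/0.692, so δ = 45.1°.
The horizontal component of n points toward azimuth atan2(n_x, n_y) = 70°, the dip direction.

true dip 45°, dip direction 070°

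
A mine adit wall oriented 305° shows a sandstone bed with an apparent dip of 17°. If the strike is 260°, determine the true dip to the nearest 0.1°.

β = acute angle between strike 260° and section 305° = 45°.
tan(true dip) = tan 17° / sin 45° = 0.4324
true dip = arctan 0.4324 = 23.38°

23.4°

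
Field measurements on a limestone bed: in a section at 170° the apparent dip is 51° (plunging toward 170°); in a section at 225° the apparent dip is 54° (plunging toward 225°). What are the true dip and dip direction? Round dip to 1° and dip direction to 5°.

true dip 56°, dip direction 205°

The two traces are lines in the plane: v₁ = (sin 170°·cos 51°, cos 170°·cos 51°, −sin 51°), v₂ = (sin 225°·cos 54°, cos 225°·cos 54°, −sin 54°).
The plane normal is n = v₁ × v₂ ∝ (-0.178, -0.411, 0.303).
Dip δ = arctan(|n_h|/n_z) = arctan(0.448/0.303) = 56.0°.
The horizontal component of n points toward azimuth atan2(n_x, n_y) = 203°, the dip direction.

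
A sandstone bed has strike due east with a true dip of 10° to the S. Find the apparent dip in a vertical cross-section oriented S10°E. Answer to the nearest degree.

10°

The strike is due east and the section trends S10°E; the acute angle between them is β = 80°.
tan α = tan 10° × sin 80° = 0.1763 × 0.9848 = 0.1736
apparent dip = arctan 0.1736 = 9.85°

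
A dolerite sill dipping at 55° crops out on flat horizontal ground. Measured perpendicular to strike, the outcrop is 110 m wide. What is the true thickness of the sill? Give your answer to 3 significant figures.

True thickness t = w · sin(dip) = 110 × sin 55°
t = 110 × 0.8192 = 90.107 m

90.1 m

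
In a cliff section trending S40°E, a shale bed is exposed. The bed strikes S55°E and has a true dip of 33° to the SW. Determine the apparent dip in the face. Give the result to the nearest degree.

10°

The strike is S55°E and the section trends S40°E; the acute angle between them is β = 15°.
tan α = tan 33° × sin 15° = 0.6494 × 0.2588 = 0.1681
α = arctan(0.1681) = 9.54°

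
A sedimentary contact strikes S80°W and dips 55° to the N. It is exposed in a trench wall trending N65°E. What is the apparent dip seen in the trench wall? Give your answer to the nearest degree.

20°

Angle between strike (S80°W) and section (N65°E): β = 15°.
tan α = tan 55° × sin 15° = 1.4281 × 0.2588 = 0.3696
α = arctan(0.3696) = 20.29°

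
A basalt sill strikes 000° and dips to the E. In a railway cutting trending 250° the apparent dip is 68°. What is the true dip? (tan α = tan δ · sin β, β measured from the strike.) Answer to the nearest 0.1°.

β = acute angle between strike 000° and section 250° = 70°.
tan(true dip) = tan 68° / sin 70° = 2.6339
true dip = arctan 2.6339 = 69.21°

69.2°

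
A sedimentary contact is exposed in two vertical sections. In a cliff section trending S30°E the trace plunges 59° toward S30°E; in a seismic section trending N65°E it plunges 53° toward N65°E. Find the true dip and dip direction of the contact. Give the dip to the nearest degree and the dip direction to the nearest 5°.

true dip 64°, dip direction 115°

Represent each trace as a vector plunging at its apparent dip toward its trend (east-north-up frame): v₁ = (0.258, -0.446, -0.857), v₂ = (0.545, 0.254, -0.799).
Cross product v₁ × v₂ gives the pole to the plane: n ∝ (0.574, -0.262, 0.309).
Dip δ = arctan(|n_h|/n_z) = arctan(0.631/0.309) = 63.9°.
Dip direction = atan2(0.574, -0.262) = 115° (azimuth of n's horizontal projection).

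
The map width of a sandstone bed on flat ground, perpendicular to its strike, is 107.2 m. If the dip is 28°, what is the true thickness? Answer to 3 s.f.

50.3 m

True thickness t = w · sin(dip) = 107.2 × sin 28°
t = 107.2 × 0.4695 = 50.327 m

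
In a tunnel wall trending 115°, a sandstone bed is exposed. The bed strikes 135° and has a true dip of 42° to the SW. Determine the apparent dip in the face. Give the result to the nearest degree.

17°

Angle between strike (135°) and section (115°): β = 20°.
tan α = tan 42° × sin 20° = 0.9004 × 0.3420 = 0.3080
α = arctan(0.3080) = 17.12°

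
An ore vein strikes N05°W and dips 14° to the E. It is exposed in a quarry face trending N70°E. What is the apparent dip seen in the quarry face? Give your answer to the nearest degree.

Angle between strike (N05°W) and section (N70°E): β = 75°.
tan α = tan 14° × sin 75° = 0.2493 × 0.9659 = 0.2408
α = arctan(0.2408) = 13.54°

14°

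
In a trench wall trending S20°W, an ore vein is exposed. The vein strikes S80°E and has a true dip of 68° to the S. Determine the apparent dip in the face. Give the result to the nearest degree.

68°

Angle between strike (S80°E) and section (S20°W): β = 80°.
tan α = tan 68° × sin 80° = 2.4751 × 0.9848 = 2.4375
apparent dip = arctan 2.4375 = 67.69°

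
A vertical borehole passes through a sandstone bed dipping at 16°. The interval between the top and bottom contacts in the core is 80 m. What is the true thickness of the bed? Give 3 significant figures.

76.9 m

True thickness t = h · cos(dip) = 80 × cos 16°
t = 80 × 0.9613 = 76.901 m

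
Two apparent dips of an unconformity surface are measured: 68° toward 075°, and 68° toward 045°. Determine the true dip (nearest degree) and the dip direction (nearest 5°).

true dip 69°, dip direction 060°

The two traces are lines in the plane: v₁ = (sin 75°·cos 68°, cos 75°·cos 68°, −sin 68°), v₂ = (sin 45°·cos 68°, cos 45°·cos 68°, −sin 68°).
Cross product v₁ × v₂ gives the pole to the plane: n ∝ (0.156, 0.090, 0.070).
True dip = arccos(n_z / |n|) = arccos(0.3636) = 68.7°.
The horizontal component of n points toward azimuth atan2(n_x, n_y) = 60°, the dip direction.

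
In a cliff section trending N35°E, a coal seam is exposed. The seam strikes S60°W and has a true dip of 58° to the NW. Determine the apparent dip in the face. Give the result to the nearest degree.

34°

The section lies 25° from the strike.
tan(apparent dip) = tan 58° · sin 25° = 0.6763
apparent dip = arctan 0.6763 = 34.07°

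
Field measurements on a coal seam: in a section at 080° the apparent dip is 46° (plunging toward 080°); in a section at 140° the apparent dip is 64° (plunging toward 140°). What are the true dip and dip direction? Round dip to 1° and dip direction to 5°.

Each apparent-dip line lies in the plane. As unit vectors (x east, y north, z up), v₁ plunges 46°→080° and v₂ plunges 64°→140°.
n = v₁ × v₂ = (0.350, -0.412, 0.264) (taken with n_z > 0).
True dip = arccos(n_z / |n|) = arccos(0.4384) = 64.0°.
The horizontal component of n points toward azimuth atan2(n_x, n_y) = 140°, the dip direction.

true dip 64°, dip direction 140°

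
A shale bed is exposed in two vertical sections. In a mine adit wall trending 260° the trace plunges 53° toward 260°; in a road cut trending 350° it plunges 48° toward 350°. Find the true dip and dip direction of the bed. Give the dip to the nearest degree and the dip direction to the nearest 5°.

Represent each trace as a vector plunging at its apparent dip toward its trend (east-north-up frame): v₁ = (-0.593, -0.105, -0.799), v₂ = (-0.116, 0.659, -0.743).
Cross product v₁ × v₂ gives the pole to the plane: n ∝ (-0.604, 0.348, 0.403).
tan δ = √(n_x²+n_y²)/n_z = 0.697/0.403, so δ = 60.0°.
The horizontal component of n points toward azimuth atan2(n_x, n_y) = 300°, the dip direction.

true dip 60°, dip direction 300°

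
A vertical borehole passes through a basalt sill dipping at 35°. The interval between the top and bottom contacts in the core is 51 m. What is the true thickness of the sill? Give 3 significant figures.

41.8 m

True thickness t = h · cos(dip) = 51 × cos 35°
t = 51 × 0.8192 = 41.777 m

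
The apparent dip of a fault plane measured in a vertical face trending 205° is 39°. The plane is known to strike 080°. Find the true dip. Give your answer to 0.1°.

44.7°

β = acute angle between strike 080° and section 205° = 55°.
tan δ = tan α / sin β = tan 39° / sin 55° = 0.8098 / 0.8192 = 0.9886
δ = arctan(0.9886) = 44.67°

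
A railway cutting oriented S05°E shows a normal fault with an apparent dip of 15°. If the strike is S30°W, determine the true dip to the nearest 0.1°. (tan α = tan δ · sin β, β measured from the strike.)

The section is 35° from the strike.
tan δ = tan α / sin β = tan 15° / sin 35° = 0.2679 / 0.5736 = 0.4672
δ = arctan(0.4672) = 25.04°

25.0°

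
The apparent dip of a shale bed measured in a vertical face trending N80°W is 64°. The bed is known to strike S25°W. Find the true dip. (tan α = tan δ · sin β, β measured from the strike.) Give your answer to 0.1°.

64.8°

β = acute angle between strike S25°W and section N80°W = 75°.
tan δ = tan α / sin β = tan 64° / sin 75° = 2.0503 / 0.9659 = 2.1226
true dip = arctan 2.1226 = 64.77°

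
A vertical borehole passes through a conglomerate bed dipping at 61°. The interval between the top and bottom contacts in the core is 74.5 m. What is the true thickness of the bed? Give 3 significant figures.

True thickness t = h · cos(dip) = 74.5 × cos 61°
t = 74.5 × 0.4848 = 36.118 m

36.1 m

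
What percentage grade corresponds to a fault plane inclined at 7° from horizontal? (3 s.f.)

grade % = 100 × tan 7° = 100 × 0.1228

12.3%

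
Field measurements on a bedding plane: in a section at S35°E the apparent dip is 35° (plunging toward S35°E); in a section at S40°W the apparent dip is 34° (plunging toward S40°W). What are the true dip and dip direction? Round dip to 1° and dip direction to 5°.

true dip 41°, dip direction 180°

Represent each trace as a vector plunging at its apparent dip toward its trend (east-north-up frame): v₁ = (0.470, -0.671, -0.574), v₂ = (-0.533, -0.635, -0.559).
n = v₁ × v₂ = (-0.011, -0.568, 0.656) (taken with n_z > 0).
tan δ = √(n_x²+n_y²)/n_z = 0.568/0.656, so δ = 40.9°.
Dip direction = azimuth of (n_x, n_y) = atan2(-0.011, -0.568) = 181°.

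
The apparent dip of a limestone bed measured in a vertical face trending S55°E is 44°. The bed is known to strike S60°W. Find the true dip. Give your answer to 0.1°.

46.8°

β = acute angle between strike S60°W and section S55°E = 65°.
tan(true dip) = tan 44° / sin 65° = 1.0655
δ = arctan(1.0655) = 46.82°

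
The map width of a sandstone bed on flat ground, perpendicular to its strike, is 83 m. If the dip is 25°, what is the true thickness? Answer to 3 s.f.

True thickness t = w · sin(dip) = 83 × sin 25°
t = 83 × 0.4226 = 35.077 m

35.1 m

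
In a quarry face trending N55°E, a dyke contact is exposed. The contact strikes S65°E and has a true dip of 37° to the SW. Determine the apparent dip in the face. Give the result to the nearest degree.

The section lies 60° from the strike.
tan α = tan 37° × sin 60° = 0.7536 × 0.8660 = 0.6526
α = arctan(0.6526) = 33.13°

33°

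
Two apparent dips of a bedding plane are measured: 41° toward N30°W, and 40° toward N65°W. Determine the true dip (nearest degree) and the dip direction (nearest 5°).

true dip 42°, dip direction 315°

Each apparent-dip line lies in the plane. As unit vectors (x east, y north, z up), v₁ plunges 41°→N30°W and v₂ plunges 40°→N65°W.
n = v₁ × v₂ = (-0.208, 0.213, 0.332) (taken with n_z > 0).
True dip = arccos(n_z / |n|) = arccos(0.7444) = 41.9°.
Dip direction = atan2(-0.208, 0.213) = 316° (azimuth of n's horizontal projection).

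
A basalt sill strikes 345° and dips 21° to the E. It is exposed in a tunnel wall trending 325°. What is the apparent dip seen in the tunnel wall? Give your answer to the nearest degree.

7°

Angle between strike (345°) and section (325°): β = 20°.
tan(apparent dip) = tan 21° · sin 20° = 0.1313
apparent dip = arctan 0.1313 = 7.48°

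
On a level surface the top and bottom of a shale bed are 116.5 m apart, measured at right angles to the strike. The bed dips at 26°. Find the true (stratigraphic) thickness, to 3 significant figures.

51.1 m

True thickness t = w · sin(dip) = 116.5 × sin 26°
t = 116.5 × 0.4384 = 51.070 m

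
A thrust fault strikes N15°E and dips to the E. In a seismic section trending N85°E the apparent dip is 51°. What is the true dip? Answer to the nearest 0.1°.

52.7°

β = acute angle between strike N15°E and section N85°E = 70°.
tan δ = tan α / sin β = tan 51° / sin 70° = 1.2349 / 0.9397 = 1.3142
true dip = arctan 1.3142 = 52.73°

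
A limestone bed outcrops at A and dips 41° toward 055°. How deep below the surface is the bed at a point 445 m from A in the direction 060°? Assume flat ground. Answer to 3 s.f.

385 m

The hole lies 5° from the dip direction, so the down-dip offset is 445 × cos 5° = 443.31 m.
Depth = down-dip offset × tan(dip) = 443.31 × tan 41° = 443.31 × 0.8693
Depth = 385.36 m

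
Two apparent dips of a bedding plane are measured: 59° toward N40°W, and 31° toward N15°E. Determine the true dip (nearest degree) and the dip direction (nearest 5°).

The two traces are lines in the plane: v₁ = (sin 320°·cos 59°, cos 320°·cos 59°, −sin 59°), v₂ = (sin 15°·cos 31°, cos 15°·cos 31°, −sin 31°).
The plane normal is n = v₁ × v₂ ∝ (-0.506, 0.361, 0.362).
tan δ = √(n_x²+n_y²)/n_z = 0.622/0.362, so δ = 59.8°.
The horizontal component of n points toward azimuth atan2(n_x, n_y) = 305°, the dip direction.

true dip 60°, dip direction 305°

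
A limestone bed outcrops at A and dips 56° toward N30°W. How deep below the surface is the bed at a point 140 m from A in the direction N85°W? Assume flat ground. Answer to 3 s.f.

The hole lies 55° from the dip direction, so the down-dip offset is 140 × cos 55° = 80.30 m.
Depth = down-dip offset × tan(dip) = 80.30 × tan 56° = 80.30 × 1.4826
Depth = 119.05 m

119 m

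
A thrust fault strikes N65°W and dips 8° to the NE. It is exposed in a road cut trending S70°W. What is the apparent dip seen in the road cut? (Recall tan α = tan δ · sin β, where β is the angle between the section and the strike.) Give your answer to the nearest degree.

Angle between strike (N65°W) and section (S70°W): β = 45°.
tan(apparent dip) = tan 8° · sin 45° = 0.0994
α = arctan(0.0994) = 5.68°

6°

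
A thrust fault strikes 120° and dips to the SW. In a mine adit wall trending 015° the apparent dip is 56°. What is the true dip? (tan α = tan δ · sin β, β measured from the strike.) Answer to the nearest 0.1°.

56.9°

β = acute angle between strike 120° and section 015° = 75°.
tan(true dip) = tan 56° / sin 75° = 1.5349
true dip = arctan 1.5349 = 56.91°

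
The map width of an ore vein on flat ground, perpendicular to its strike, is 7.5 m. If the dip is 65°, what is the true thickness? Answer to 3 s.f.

6.80 m

True thickness t = w · sin(dip) = 7.5 × sin 65°
t = 7.5 × 0.9063 = 6.797 m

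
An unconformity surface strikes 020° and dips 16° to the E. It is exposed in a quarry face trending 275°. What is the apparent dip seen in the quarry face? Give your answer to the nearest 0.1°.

15.5°

Angle between strike (020°) and section (275°): β = 75°.
tan(apparent dip) = tan 16° · sin 75° = 0.2770
apparent dip = arctan 0.2770 = 15.48°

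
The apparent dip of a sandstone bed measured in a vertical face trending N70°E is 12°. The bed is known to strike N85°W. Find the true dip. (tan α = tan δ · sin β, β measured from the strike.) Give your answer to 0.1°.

The section is 25° from the strike.
tan δ = tan α / sin β = tan 12° / sin 25° = 0.2126 / 0.4226 = 0.5030
true dip = arctan 0.5030 = 26.70°

26.7°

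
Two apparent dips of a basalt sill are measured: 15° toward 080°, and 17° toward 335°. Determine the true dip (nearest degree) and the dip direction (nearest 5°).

The two traces are lines in the plane: v₁ = (sin 80°·cos 15°, cos 80°·cos 15°, −sin 15°), v₂ = (sin 335°·cos 17°, cos 335°·cos 17°, −sin 17°).
The plane normal is n = v₁ × v₂ ∝ (0.175, 0.383, 0.892).
Dip δ = arctan(|n_h|/n_z) = arctan(0.421/0.892) = 25.3°.
The horizontal component of n points toward azimuth atan2(n_x, n_y) = 25°, the dip direction.

true dip 25°, dip direction 025°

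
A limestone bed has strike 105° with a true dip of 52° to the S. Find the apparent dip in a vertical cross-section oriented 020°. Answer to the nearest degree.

52°

Angle between strike (105°) and section (020°): β = 85°.
tan α = tan 52° × sin 85° = 1.2799 × 0.9962 = 1.2751
α = arctan(1.2751) = 51.89°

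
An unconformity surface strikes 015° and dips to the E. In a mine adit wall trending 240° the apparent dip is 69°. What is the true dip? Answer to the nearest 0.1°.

The section is 45° from the strike.
tan(true dip) = tan 69° / sin 45° = 3.6842
true dip = arctan 3.6842 = 74.81°

74.8°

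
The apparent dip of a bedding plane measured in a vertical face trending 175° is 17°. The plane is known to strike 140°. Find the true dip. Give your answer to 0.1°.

28.1°

β = acute angle between strike 140° and section 175° = 35°.
tan(true dip) = tan 17° / sin 35° = 0.5330
true dip = arctan 0.5330 = 28.06°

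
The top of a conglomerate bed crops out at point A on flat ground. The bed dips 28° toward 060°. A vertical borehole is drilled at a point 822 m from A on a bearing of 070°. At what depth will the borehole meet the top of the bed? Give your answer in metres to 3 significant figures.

The hole lies 10° from the dip direction, so the down-dip offset is 822 × cos 10° = 809.51 m.
Depth = down-dip offset × tan(dip) = 809.51 × tan 28° = 809.51 × 0.5317
Depth = 430.43 m

430 m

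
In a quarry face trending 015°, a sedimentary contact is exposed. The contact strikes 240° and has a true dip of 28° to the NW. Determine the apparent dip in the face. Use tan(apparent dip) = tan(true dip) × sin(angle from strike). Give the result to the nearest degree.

The section lies 45° from the strike.
tan(apparent dip) = tan 28° · sin 45° = 0.3760
α = arctan(0.3760) = 20.61°

21°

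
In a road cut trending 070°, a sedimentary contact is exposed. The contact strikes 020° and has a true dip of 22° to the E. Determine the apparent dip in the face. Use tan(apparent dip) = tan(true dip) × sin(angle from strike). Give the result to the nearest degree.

17°

The strike is 020° and the section trends 070°; the acute angle between them is β = 50°.
tan α = tan 22° × sin 50° = 0.4040 × 0.7660 = 0.3095
α = arctan(0.3095) = 17.20°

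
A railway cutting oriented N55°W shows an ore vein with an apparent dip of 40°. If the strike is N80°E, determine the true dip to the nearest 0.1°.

β = acute angle between strike N80°E and section N55°W = 45°.
tan(true dip) = tan 40° / sin 45° = 1.1867
true dip = arctan 1.1867 = 49.88°

49.9°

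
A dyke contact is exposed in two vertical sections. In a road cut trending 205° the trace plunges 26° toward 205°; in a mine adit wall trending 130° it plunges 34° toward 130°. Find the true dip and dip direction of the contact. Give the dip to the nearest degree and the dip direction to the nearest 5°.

true dip 37°, dip direction 155°

Represent each trace as a vector plunging at its apparent dip toward its trend (east-north-up frame): v₁ = (-0.380, -0.815, -0.438), v₂ = (0.635, -0.533, -0.559).
The plane normal is n = v₁ × v₂ ∝ (0.222, -0.491, 0.720).
tan δ = √(n_x²+n_y²)/n_z = 0.539/0.720, so δ = 36.8°.
The horizontal component of n points toward azimuth atan2(n_x, n_y) = 156°, the dip direction.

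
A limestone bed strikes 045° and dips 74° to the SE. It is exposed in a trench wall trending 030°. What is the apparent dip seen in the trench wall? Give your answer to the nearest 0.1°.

42.1°

The strike is 045° and the section trends 030°; the acute angle between them is β = 15°.
tan(apparent dip) = tan 74° · sin 15° = 0.9026
α = arctan(0.9026) = 42.07°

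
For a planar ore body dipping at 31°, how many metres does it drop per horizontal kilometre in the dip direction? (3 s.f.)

601 m

drop per km = 1000 × tan 31° = 1000 × 0.6009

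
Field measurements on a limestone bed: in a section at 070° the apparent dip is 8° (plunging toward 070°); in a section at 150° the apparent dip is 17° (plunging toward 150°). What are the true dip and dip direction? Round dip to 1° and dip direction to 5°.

Each apparent-dip line lies in the plane. As unit vectors (x east, y north, z up), v₁ plunges 8°→070° and v₂ plunges 17°→150°.
n = v₁ × v₂ = (0.214, -0.206, 0.933) (taken with n_z > 0).
tan δ = √(n_x²+n_y²)/n_z = 0.297/0.933, so δ = 17.7°.
Dip direction = azimuth of (n_x, n_y) = atan2(0.214, -0.206) = 134°.

true dip 18°, dip direction 135°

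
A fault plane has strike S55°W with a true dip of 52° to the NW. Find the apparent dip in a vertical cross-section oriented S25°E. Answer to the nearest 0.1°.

The strike is S55°W and the section trends S25°E; the acute angle between them is β = 80°.
tan α = tan 52° × sin 80° = 1.2799 × 0.9848 = 1.2605
α = arctan(1.2605) = 51.57°

51.6°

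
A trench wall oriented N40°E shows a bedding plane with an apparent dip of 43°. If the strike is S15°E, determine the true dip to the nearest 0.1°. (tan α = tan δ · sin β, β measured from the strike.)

The section is 55° from the strike.
tan δ = tan α / sin β = tan 43° / sin 55° = 0.9325 / 0.8192 = 1.1384
δ = arctan(1.1384) = 48.70°

48.7°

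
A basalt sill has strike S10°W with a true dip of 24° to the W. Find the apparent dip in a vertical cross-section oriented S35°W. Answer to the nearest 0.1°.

10.7°

The strike is S10°W and the section trends S35°W; the acute angle between them is β = 25°.
tan(apparent dip) = tan 24° · sin 25° = 0.1882
apparent dip = arctan 0.1882 = 10.66°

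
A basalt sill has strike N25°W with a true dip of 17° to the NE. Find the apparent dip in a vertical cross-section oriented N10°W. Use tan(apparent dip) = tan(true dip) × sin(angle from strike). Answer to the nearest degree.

5°

Angle between strike (N25°W) and section (N10°W): β = 15°.
tan α = tan 17° × sin 15° = 0.3057 × 0.2588 = 0.0791
α = arctan(0.0791) = 4.52°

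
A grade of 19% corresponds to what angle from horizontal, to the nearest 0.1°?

tan θ = 19/100 = 0.1900
θ = arctan(0.1900) = 10.76°

10.8°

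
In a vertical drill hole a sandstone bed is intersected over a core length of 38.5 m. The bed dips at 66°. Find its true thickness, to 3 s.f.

15.7 m

True thickness t = h · cos(dip) = 38.5 × cos 66°
t = 38.5 × 0.4067 = 15.659 m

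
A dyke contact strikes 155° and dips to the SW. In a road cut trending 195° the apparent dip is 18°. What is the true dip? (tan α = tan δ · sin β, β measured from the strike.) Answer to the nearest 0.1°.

β = acute angle between strike 155° and section 195° = 40°.
tan δ = tan α / sin β = tan 18° / sin 40° = 0.3249 / 0.6428 = 0.5055
true dip = arctan 0.5055 = 26.82°

26.8°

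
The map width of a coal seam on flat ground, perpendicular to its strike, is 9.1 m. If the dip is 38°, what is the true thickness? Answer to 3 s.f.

True thickness t = w · sin(dip) = 9.1 × sin 38°
t = 9.1 × 0.6157 = 5.603 m

5.60 m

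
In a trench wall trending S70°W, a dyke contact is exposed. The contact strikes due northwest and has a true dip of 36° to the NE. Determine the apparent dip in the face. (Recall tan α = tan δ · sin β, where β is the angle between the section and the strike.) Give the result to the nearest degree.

The section lies 65° from the strike.
tan α = tan 36° × sin 65° = 0.7265 × 0.9063 = 0.6585
apparent dip = arctan 0.6585 = 33.36°

33°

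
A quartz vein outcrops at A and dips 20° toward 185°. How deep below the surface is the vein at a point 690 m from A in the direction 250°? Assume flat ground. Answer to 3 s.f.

106 m

The hole lies 65° from the dip direction, so the down-dip offset is 690 × cos 65° = 291.61 m.
Depth = down-dip offset × tan(dip) = 291.61 × tan 20° = 291.61 × 0.3640
Depth = 106.14 m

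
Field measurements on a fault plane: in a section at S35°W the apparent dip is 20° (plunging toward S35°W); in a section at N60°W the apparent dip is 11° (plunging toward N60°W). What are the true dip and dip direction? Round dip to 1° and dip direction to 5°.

true dip 22°, dip direction 240°

The two traces are lines in the plane: v₁ = (sin 215°·cos 20°, cos 215°·cos 20°, −sin 20°), v₂ = (sin 300°·cos 11°, cos 300°·cos 11°, −sin 11°).
The plane normal is n = v₁ × v₂ ∝ (-0.315, -0.188, 0.919).
tan δ = √(n_x²+n_y²)/n_z = 0.367/0.919, so δ = 21.7°.
Dip direction = atan2(-0.315, -0.188) = 239° (azimuth of n's horizontal projection).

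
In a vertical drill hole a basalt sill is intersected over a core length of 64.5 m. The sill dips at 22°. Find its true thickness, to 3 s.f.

True thickness t = h · cos(dip) = 64.5 × cos 22°
t = 64.5 × 0.9272 = 59.803 m

59.8 m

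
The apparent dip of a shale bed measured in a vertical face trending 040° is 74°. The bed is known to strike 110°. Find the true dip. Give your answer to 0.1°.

74.9°

β = acute angle between strike 110° and section 040° = 70°.
tan δ = tan α / sin β = tan 74° / sin 70° = 3.4874 / 0.9397 = 3.7112
δ = arctan(3.7112) = 74.92°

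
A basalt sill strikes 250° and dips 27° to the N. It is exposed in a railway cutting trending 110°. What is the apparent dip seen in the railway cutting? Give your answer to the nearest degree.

The section lies 40° from the strike.
tan(apparent dip) = tan 27° · sin 40° = 0.3275
α = arctan(0.3275) = 18.13°

18°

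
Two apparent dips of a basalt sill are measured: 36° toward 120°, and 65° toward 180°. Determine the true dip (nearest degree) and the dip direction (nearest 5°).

Each apparent-dip line lies in the plane. As unit vectors (x east, y north, z up), v₁ plunges 36°→120° and v₂ plunges 65°→180°.
n = v₁ × v₂ = (-0.118, -0.635, 0.296) (taken with n_z > 0).
True dip = arccos(n_z / |n|) = arccos(0.4167) = 65.4°.
Dip direction = azimuth of (n_x, n_y) = atan2(-0.118, -0.635) = 191°.

true dip 65°, dip direction 190°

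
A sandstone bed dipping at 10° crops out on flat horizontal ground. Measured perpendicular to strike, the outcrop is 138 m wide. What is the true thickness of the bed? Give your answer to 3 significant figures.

True thickness t = w · sin(dip) = 138 × sin 10°
t = 138 × 0.1736 = 23.963 m

24.0 m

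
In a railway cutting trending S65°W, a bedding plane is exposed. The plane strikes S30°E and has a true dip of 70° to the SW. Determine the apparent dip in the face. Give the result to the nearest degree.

70°

Angle between strike (S30°E) and section (S65°W): β = 85°.
tan(apparent dip) = tan 70° · sin 85° = 2.7370
α = arctan(2.7370) = 69.93°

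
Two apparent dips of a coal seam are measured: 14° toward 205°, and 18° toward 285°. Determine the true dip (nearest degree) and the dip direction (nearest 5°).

true dip 21°, dip direction 255°

The two traces are lines in the plane: v₁ = (sin 205°·cos 14°, cos 205°·cos 14°, −sin 14°), v₂ = (sin 285°·cos 18°, cos 285°·cos 18°, −sin 18°).
Cross product v₁ × v₂ gives the pole to the plane: n ∝ (-0.331, -0.096, 0.909).
True dip = arccos(n_z / |n|) = arccos(0.9350) = 20.8°.
The horizontal component of n points toward azimuth atan2(n_x, n_y) = 254°, the dip direction.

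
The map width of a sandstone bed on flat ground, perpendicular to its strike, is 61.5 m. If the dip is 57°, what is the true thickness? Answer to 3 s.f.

True thickness t = w · sin(dip) = 61.5 × sin 57°
t = 61.5 × 0.8387 = 51.578 m

51.6 m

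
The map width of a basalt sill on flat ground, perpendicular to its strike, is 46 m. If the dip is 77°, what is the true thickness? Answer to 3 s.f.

True thickness t = w · sin(dip) = 46 × sin 77°
t = 46 × 0.9744 = 44.821 m

44.8 m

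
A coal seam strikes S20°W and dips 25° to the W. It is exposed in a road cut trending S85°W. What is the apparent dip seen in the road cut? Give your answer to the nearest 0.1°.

22.9°

Angle between strike (S20°W) and section (S85°W): β = 65°.
tan(apparent dip) = tan 25° · sin 65° = 0.4226
apparent dip = arctan 0.4226 = 22.91°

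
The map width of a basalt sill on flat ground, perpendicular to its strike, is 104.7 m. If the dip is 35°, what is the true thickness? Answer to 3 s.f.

True thickness t = w · sin(dip) = 104.7 × sin 35°
t = 104.7 × 0.5736 = 60.053 m

60.1 m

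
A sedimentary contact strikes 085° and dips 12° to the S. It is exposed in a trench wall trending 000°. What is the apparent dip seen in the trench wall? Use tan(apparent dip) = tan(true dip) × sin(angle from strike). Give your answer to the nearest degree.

12°

The section lies 85° from the strike.
tan(apparent dip) = tan 12° · sin 85° = 0.2117
apparent dip = arctan 0.2117 = 11.96°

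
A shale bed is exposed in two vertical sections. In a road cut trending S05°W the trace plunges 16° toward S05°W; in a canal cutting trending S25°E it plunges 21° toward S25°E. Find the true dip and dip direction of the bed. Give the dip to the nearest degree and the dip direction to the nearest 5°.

Each apparent-dip line lies in the plane. As unit vectors (x east, y north, z up), v₁ plunges 16°→S05°W and v₂ plunges 21°→S25°E.
The plane normal is n = v₁ × v₂ ∝ (0.110, -0.139, 0.449).
True dip = arccos(n_z / |n|) = arccos(0.9302) = 21.5°.
The horizontal component of n points toward azimuth atan2(n_x, n_y) = 142°, the dip direction.

true dip 22°, dip direction 140°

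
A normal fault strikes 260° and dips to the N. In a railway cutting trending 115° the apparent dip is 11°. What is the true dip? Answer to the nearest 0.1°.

β = acute angle between strike 260° and section 115° = 35°.
tan δ = tan α / sin β = tan 11° / sin 35° = 0.1944 / 0.5736 = 0.3389
δ = arctan(0.3389) = 18.72°

18.7°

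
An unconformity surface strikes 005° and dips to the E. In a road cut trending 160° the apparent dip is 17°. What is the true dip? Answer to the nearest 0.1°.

35.9°

The section is 25° from the strike.
tan δ = tan α / sin β = tan 17° / sin 25° = 0.3057 / 0.4226 = 0.7234
δ = arctan(0.7234) = 35.88°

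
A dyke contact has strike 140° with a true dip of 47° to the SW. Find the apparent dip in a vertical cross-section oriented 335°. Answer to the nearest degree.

The strike is 140° and the section trends 335°; the acute angle between them is β = 15°.
tan(apparent dip) = tan 47° · sin 15° = 0.2775
α = arctan(0.2775) = 15.51°

16°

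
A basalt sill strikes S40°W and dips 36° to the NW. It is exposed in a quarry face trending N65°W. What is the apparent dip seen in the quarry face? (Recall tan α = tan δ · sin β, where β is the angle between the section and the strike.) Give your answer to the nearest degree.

35°

The strike is S40°W and the section trends N65°W; the acute angle between them is β = 75°.
tan(apparent dip) = tan 36° · sin 75° = 0.7018
apparent dip = arctan 0.7018 = 35.06°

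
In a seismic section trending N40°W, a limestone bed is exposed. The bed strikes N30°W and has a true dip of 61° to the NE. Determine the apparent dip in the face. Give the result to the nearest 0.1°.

The strike is N30°W and the section trends N40°W; the acute angle between them is β = 10°.
tan(apparent dip) = tan 61° · sin 10° = 0.3133
apparent dip = arctan 0.3133 = 17.39°

17.4°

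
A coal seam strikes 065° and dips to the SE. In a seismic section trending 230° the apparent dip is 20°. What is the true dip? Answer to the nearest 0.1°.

The section is 15° from the strike.
tan δ = tan α / sin β = tan 20° / sin 15° = 0.3640 / 0.2588 = 1.4063
true dip = arctan 1.4063 = 54.58°

54.6°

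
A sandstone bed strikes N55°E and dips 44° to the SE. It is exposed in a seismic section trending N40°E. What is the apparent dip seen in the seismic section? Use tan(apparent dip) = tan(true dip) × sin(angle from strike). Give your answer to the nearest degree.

The section lies 15° from the strike.
tan α = tan 44° × sin 15° = 0.9657 × 0.2588 = 0.2499
α = arctan(0.2499) = 14.03°

14°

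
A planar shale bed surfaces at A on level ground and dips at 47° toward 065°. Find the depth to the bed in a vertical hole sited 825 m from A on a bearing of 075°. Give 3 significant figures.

871 m

The hole lies 10° from the dip direction, so the down-dip offset is 825 × cos 10° = 812.47 m.
Depth = down-dip offset × tan(dip) = 812.47 × tan 47° = 812.47 × 1.0724
Depth = 871.26 m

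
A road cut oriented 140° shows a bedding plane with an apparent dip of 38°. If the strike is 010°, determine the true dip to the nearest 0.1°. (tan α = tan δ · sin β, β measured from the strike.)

45.6°

The section is 50° from the strike.
tan(true dip) = tan 38° / sin 50° = 1.0199
δ = arctan(1.0199) = 45.56°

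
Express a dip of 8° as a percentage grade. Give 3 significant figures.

14.1%

grade % = 100 × tan 8° = 100 × 0.1405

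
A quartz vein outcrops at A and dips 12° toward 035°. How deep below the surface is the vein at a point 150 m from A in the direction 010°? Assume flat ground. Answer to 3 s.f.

28.9 m

The hole lies 25° from the dip direction, so the down-dip offset is 150 × cos 25° = 135.95 m.
Depth = down-dip offset × tan(dip) = 135.95 × tan 12° = 135.95 × 0.2126
Depth = 28.90 m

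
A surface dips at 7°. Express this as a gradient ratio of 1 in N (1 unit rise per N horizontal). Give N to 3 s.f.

1 in 8.14

1 : N means tan θ = 1/N, so N = 1/tan 7° = 1/0.1228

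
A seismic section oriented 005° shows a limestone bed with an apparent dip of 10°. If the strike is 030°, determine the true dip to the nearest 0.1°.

22.6°

β = acute angle between strike 030° and section 005° = 25°.
tan(true dip) = tan 10° / sin 25° = 0.4172
true dip = arctan 0.4172 = 22.65°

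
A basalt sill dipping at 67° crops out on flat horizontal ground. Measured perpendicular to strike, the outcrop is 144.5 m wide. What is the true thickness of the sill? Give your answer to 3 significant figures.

True thickness t = w · sin(dip) = 144.5 × sin 67°
t = 144.5 × 0.9205 = 133.013 m

133 m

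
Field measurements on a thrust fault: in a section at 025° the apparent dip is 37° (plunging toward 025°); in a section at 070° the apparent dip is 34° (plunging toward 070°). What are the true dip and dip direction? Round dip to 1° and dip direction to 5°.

Each apparent-dip line lies in the plane. As unit vectors (x east, y north, z up), v₁ plunges 37°→025° and v₂ plunges 34°→070°.
Cross product v₁ × v₂ gives the pole to the plane: n ∝ (0.234, 0.280, 0.468).
tan δ = √(n_x²+n_y²)/n_z = 0.365/0.468, so δ = 37.9°.
The horizontal component of n points toward azimuth atan2(n_x, n_y) = 40°, the dip direction.

true dip 38°, dip direction 040°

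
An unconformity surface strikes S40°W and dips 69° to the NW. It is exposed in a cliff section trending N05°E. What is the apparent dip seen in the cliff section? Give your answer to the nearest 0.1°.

56.2°

Angle between strike (S40°W) and section (N05°E): β = 35°.
tan(apparent dip) = tan 69° · sin 35° = 1.4942
apparent dip = arctan 1.4942 = 56.21°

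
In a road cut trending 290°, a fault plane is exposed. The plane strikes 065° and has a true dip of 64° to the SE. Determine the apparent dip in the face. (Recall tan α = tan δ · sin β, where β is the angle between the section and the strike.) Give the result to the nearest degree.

55°

Angle between strike (065°) and section (290°): β = 45°.
tan(apparent dip) = tan 64° · sin 45° = 1.4498
α = arctan(1.4498) = 55.40°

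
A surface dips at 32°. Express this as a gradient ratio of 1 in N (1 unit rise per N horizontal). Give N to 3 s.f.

1 in 1.60

1 : N means tan θ = 1/N, so N = 1/tan 32° = 1/0.6249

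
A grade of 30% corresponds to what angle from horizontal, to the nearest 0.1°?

16.7°

tan θ = 30/100 = 0.3000
θ = arctan(0.3000) = 16.70°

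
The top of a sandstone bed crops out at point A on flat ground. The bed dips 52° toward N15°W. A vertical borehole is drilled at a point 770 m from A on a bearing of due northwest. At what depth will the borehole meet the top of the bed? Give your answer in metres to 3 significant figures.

The hole lies 30° from the dip direction, so the down-dip offset is 770 × cos 30° = 666.84 m.
Depth = down-dip offset × tan(dip) = 666.84 × tan 52° = 666.84 × 1.2799
Depth = 853.52 m

854 m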